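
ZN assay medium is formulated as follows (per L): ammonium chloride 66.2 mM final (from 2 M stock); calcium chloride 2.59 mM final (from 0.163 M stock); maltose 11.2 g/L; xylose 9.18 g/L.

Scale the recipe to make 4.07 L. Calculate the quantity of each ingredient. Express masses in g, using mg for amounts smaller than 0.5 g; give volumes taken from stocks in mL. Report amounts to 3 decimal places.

Scale factor relative to 1 L: 4.07.
ammonium chloride: V = C2·V2/C1 = 66.2 mM × 4070 mL ÷ 2000 mM = 134.717 mL
calcium chloride: dilute stock: 2.59 mM × 4070 mL ÷ 163 mM = 64.671 mL
maltose: 11.2 g/L × 4.07 L = 45.584 g
xylose: 9.18 g/L × 4.07 L = 37.363 g

ammonium chloride 134.717 mL; calcium chloride 64.671 mL; maltose 45.584 g; xylose 37.363 g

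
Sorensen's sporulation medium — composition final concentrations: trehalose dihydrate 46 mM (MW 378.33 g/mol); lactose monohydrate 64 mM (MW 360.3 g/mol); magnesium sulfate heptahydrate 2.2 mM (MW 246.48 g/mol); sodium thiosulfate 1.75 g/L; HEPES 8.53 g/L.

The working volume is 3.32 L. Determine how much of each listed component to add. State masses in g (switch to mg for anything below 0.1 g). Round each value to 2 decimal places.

Working volume: 3.32 L.
trehalose dihydrate: 46 mmol/L × 378.33 g/mol × 3.32 L ÷ 1000 = 57.78 g
lactose monohydrate: 64 mmol/L × 360.3 g/mol × 3.32 L ÷ 1000 = 76.56 g
magnesium sulfate heptahydrate: 2.2 mmol/L × 246.48 g/mol × 3.32 L ÷ 1000 = 1.80 g
sodium thiosulfate: 1.75 g/L × 3.32 L = 5.81 g
HEPES: 8.53 g/L × 3.32 L = 28.32 g

trehalose dihydrate 57.78 g; lactose monohydrate 76.56 g; magnesium sulfate heptahydrate 1.80 g; sodium thiosulfate 5.81 g; HEPES 28.32 g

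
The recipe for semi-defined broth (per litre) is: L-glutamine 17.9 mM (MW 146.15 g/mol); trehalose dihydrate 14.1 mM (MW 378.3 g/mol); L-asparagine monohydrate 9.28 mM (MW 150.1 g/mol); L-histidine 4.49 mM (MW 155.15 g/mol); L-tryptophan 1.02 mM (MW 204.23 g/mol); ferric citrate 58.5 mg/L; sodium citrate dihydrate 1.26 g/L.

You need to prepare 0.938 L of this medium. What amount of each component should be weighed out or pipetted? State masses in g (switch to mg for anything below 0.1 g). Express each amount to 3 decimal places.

Working volume: 0.938 L.
L-glutamine: 17.9 mmol/L × 146.15 g/mol × 0.938 L ÷ 1000 = 2.454 g
trehalose dihydrate: 14.1 mmol/L × 378.3 g/mol × 0.938 L ÷ 1000 = 5.003 g
L-asparagine monohydrate: 9.28 mmol/L × 150.1 g/mol × 0.938 L ÷ 1000 = 1.307 g
L-histidine: 4.49 mmol/L × 155.15 g/mol × 0.938 L ÷ 1000 = 0.653 g
L-tryptophan: 1.02 mmol/L × 204.23 g/mol × 0.938 L ÷ 1000 = 0.195 g
ferric citrate: 58.5 mg/L × 0.938 L = 54.873 mg
sodium citrate dihydrate: 1.26 g/L × 0.938 L = 1.182 g

L-glutamine 2.454 g; trehalose dihydrate 5.003 g; L-asparagine monohydrate 1.307 g; L-histidine 0.653 g; L-tryptophan 0.195 g; ferric citrate 54.873 mg; sodium citrate dihydrate 1.182 g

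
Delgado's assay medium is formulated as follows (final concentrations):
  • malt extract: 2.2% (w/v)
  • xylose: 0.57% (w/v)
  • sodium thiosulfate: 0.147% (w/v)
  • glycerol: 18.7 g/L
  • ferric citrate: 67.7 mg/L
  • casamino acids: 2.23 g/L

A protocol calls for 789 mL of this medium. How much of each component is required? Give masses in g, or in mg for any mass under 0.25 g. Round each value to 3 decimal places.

malt extract 17.358 g; xylose 4.497 g; sodium thiosulfate 1.160 g; glycerol 14.754 g; ferric citrate 53.415 mg; casamino acids 1.759 g

Target volume = 789 mL = 0.789 L.
malt extract: 2.2% w/v = 22 g/L → 22 × 0.789 L = 17.358 g
xylose: 0.57% w/v = 5.7 g/L → 5.7 × 0.789 L = 4.497 g
sodium thiosulfate: 0.147% w/v = 1.47 g/L → 1.47 × 0.789 L = 1.160 g
glycerol: 18.7 g/L × 0.789 L = 14.754 g
ferric citrate: 67.7 mg/L × 0.789 L = 53.415 mg
casamino acids: 2.23 g/L × 0.789 L = 1.759 g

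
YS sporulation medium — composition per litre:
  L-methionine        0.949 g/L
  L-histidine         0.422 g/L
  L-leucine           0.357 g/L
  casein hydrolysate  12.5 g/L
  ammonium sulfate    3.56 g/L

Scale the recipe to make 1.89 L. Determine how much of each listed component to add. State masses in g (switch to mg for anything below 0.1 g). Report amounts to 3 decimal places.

Scale factor relative to 1 L: 1.89.
L-methionine: 0.949 g/L × 1.89 L = 1.794 g
L-histidine: 0.422 g/L × 1.89 L = 0.798 g
L-leucine: 0.357 g/L × 1.89 L = 0.675 g
casein hydrolysate: 12.5 g/L × 1.89 L = 23.625 g
ammonium sulfate: 3.56 g/L × 1.89 L = 6.728 g

L-methionine 1.794 g; L-histidine 0.798 g; L-leucine 0.675 g; casein hydrolysate 23.625 g; ammonium sulfate 6.728 g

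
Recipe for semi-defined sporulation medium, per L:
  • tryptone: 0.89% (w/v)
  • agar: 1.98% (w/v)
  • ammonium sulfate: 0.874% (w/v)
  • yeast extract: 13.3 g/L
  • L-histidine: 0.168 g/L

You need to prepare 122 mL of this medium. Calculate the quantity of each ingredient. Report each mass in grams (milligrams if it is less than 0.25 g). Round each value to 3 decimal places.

tryptone 1.086 g; agar 2.416 g; ammonium sulfate 1.066 g; yeast extract 1.623 g; L-histidine 20.496 mg

Target volume = 122 mL = 0.122 L.
tryptone: 0.89% w/v = 8.9 g/L → 8.9 × 0.122 L = 1.086 g
agar: 1.98% w/v = 19.8 g/L → 19.8 × 0.122 L = 2.416 g
ammonium sulfate: 0.874 g per 100 mL × 122 mL ÷ 100 = 1.066 g
yeast extract: 13.3 g/L × 0.122 L = 1.623 g
L-histidine: 0.168 g/L × 0.122 L = 0.020496 g = 20.496 mg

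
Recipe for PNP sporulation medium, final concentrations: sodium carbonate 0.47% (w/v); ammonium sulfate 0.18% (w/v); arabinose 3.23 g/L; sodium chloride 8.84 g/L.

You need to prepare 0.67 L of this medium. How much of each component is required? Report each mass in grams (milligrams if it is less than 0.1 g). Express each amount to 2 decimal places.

Working volume: 0.67 L.
sodium carbonate: 0.47% w/v = 4.7 g/L → 4.7 × 0.67 L = 3.15 g
ammonium sulfate: 0.18 g per 100 mL × 670 mL ÷ 100 = 1.21 g
arabinose: 3.23 g/L × 0.67 L = 2.16 g
sodium chloride: 8.84 g/L × 0.67 L = 5.92 g

sodium carbonate 3.15 g; ammonium sulfate 1.21 g; arabinose 2.16 g; sodium chloride 5.92 g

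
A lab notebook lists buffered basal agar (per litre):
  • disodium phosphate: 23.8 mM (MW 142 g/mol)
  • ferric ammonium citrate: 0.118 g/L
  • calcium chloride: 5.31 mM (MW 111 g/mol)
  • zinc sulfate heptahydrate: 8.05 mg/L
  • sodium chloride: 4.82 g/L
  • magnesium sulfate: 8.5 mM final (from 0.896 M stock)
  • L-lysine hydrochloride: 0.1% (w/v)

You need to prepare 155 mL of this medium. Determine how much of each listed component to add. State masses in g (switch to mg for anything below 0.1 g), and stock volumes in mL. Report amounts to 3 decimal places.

Working volume: 155 mL = 0.155 L.
disodium phosphate: 23.8 mmol/L × 142 g/mol × 0.155 L ÷ 1000 = 0.524 g
ferric ammonium citrate: 0.118 g/L × 0.155 L = 0.01829 g = 18.290 mg
calcium chloride: 5.31 mmol/L × 111 mg/mmol × 0.155 L = 91.359 mg
zinc sulfate heptahydrate: 8.05 mg/L × 0.155 L = 1.248 mg
sodium chloride: 4.82 g/L × 0.155 L = 0.747 g
magnesium sulfate: V = C2·V2/C1 = 8.5 mM × 155 mL ÷ 896 mM = 1.470 mL
L-lysine hydrochloride: 0.1 g per 100 mL × 155 mL ÷ 100 = 0.155 g

disodium phosphate 0.524 g; ferric ammonium citrate 18.290 mg; calcium chloride 91.359 mg; zinc sulfate heptahydrate 1.248 mg; sodium chloride 0.747 g; magnesium sulfate 1.470 mL; L-lysine hydrochloride 0.155 g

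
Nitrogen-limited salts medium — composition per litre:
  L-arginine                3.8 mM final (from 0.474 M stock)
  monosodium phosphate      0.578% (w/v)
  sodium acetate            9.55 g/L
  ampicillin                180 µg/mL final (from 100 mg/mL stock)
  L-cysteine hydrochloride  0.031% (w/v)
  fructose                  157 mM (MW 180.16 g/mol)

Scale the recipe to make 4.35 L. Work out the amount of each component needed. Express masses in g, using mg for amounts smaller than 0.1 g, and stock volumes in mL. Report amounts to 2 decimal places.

L-arginine 34.87 mL; monosodium phosphate 25.14 g; sodium acetate 41.54 g; ampicillin 7.83 mL; L-cysteine hydrochloride 1.35 g; fructose 123.04 g

Scale factor relative to 1 L: 4.35.
L-arginine: dilute stock: 3.8 mM × 4350 mL ÷ 474 mM = 34.87 mL
monosodium phosphate: 0.578% w/v = 5.78 g/L → 5.78 × 4.35 L = 25.14 g
sodium acetate: 9.55 g/L × 4.35 L = 41.54 g
ampicillin: dilute stock: 180 µg/mL × 4350 mL ÷ 100000 µg/mL = 7.83 mL
L-cysteine hydrochloride: 0.031 g per 100 mL × 4350 mL ÷ 100 = 1.35 g
fructose: 157 mmol/L × 180.16 g/mol × 4.35 L ÷ 1000 = 123.04 g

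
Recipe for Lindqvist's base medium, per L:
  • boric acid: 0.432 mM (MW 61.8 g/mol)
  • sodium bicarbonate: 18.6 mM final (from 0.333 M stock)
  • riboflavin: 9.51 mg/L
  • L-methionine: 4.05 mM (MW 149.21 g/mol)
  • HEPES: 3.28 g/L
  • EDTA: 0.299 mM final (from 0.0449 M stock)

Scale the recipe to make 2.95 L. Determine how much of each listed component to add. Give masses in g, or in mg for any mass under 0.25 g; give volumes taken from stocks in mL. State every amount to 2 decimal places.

boric acid 78.76 mg; sodium bicarbonate 164.77 mL; riboflavin 28.05 mg; L-methionine 1.78 g; HEPES 9.68 g; EDTA 19.64 mL

Scale factor relative to 1 L: 2.95.
boric acid: 0.432 mmol/L × 61.8 mg/mmol × 2.95 L = 78.76 mg
sodium bicarbonate: dilute stock: 18.6 mM × 2950 mL ÷ 333 mM = 164.77 mL
riboflavin: 9.51 mg/L × 2.95 L = 28.05 mg
L-methionine: 4.05 mmol/L × 149.21 g/mol × 2.95 L ÷ 1000 = 1.78 g
HEPES: 3.28 g/L × 2.95 L = 9.68 g
EDTA: C1V1 = C2V2 → 0.299 mM × 2950 mL ÷ 44.9 mM = 19.64 mL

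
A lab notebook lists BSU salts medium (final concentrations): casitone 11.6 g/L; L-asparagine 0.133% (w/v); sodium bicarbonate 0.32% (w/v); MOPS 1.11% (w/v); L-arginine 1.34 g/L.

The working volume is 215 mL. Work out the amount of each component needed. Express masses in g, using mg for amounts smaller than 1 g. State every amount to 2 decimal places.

casitone 2.49 g; L-asparagine 285.95 mg; sodium bicarbonate 688.00 mg; MOPS 2.39 g; L-arginine 288.10 mg

Target volume = 215 mL = 0.215 L.
casitone: 11.6 g/L × 0.215 L = 2.49 g
L-asparagine: 0.133% w/v = 1.33 g/L → 1.33 × 0.215 L = 0.28595 g = 285.95 mg
sodium bicarbonate: 0.32% w/v = 3.2 g/L → 3.2 × 0.215 L = 0.688 g = 688.00 mg
MOPS: 1.11% w/v = 11.1 g/L → 11.1 × 0.215 L = 2.39 g
L-arginine: 1.34 g/L × 0.215 L = 0.2881 g = 288.10 mg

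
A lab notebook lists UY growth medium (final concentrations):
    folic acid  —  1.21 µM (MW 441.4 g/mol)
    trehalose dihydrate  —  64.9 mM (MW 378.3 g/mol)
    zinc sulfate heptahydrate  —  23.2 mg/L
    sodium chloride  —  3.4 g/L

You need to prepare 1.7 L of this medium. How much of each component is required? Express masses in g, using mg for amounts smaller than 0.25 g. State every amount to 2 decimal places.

folic acid 0.91 mg; trehalose dihydrate 41.74 g; zinc sulfate heptahydrate 39.44 mg; sodium chloride 5.78 g

Scale factor relative to 1 L: 1.7.
folic acid: 1.21 µmol/L × 441.4 g/mol × 1.7 L ÷ 1000 = 0.91 mg
trehalose dihydrate: 64.9 mmol/L × 378.3 g/mol × 1.7 L ÷ 1000 = 41.74 g
zinc sulfate heptahydrate: 23.2 mg/L × 1.7 L = 39.44 mg
sodium chloride: 3.4 g/L × 1.7 L = 5.78 g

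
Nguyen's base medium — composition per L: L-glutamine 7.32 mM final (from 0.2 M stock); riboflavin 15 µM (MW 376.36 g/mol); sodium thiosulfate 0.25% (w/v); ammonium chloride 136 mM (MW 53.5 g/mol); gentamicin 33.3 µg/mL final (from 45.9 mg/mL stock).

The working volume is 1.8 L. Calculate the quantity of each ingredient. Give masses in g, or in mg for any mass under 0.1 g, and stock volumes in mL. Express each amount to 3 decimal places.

L-glutamine 65.880 mL; riboflavin 10.162 mg; sodium thiosulfate 4.500 g; ammonium chloride 13.097 g; gentamicin 1.306 mL

Scale factor relative to 1 L: 1.8.
L-glutamine: C1V1 = C2V2 → 7.32 mM × 1800 mL ÷ 200 mM = 65.880 mL
riboflavin: 15 µmol/L × 376.36 g/mol × 1.8 L ÷ 1000 = 10.162 mg
sodium thiosulfate: 0.25% w/v = 2.5 g/L → 2.5 × 1.8 L = 4.500 g
ammonium chloride: 136 mmol/L × 53.5 g/mol × 1.8 L ÷ 1000 = 13.097 g
gentamicin: C1V1 = C2V2 → 33.3 µg/mL × 1800 mL ÷ 45900 µg/mL = 1.306 mL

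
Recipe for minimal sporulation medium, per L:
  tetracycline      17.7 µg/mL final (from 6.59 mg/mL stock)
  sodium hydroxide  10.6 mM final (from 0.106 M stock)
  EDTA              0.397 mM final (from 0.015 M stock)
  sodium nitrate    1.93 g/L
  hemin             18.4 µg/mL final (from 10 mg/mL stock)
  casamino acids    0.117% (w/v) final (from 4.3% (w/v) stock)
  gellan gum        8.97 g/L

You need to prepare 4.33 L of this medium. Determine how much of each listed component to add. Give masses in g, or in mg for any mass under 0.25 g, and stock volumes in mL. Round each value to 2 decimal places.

tetracycline 11.63 mL; sodium hydroxide 433.00 mL; EDTA 114.60 mL; sodium nitrate 8.36 g; hemin 7.97 mL; casamino acids 117.82 mL; gellan gum 38.84 g

Scale factor relative to 1 L: 4.33.
tetracycline: dilute stock: 17.7 µg/mL × 4330 mL ÷ 6590 µg/mL = 11.63 mL
sodium hydroxide: C1V1 = C2V2 → 10.6 mM × 4330 mL ÷ 106 mM = 433.00 mL
EDTA: dilute stock: 0.397 mM × 4330 mL ÷ 15 mM = 114.60 mL
sodium nitrate: 1.93 g/L × 4.33 L = 8.36 g
hemin: dilute stock: 18.4 µg/mL × 4330 mL ÷ 10000 µg/mL = 7.97 mL
casamino acids: dilute stock: 0.117% ÷ 4.3% × 4330 mL = 117.82 mL
gellan gum: 8.97 g/L × 4.33 L = 38.84 g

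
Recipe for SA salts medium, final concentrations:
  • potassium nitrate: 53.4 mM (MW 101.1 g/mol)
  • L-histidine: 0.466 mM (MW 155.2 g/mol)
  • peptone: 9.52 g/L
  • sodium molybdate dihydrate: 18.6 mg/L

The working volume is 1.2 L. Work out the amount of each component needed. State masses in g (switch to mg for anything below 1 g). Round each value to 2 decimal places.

Scale factor relative to 1 L: 1.2.
potassium nitrate: 53.4 mmol/L × 101.1 g/mol × 1.2 L ÷ 1000 = 6.48 g
L-histidine: 0.466 mmol/L × 155.2 mg/mmol × 1.2 L = 86.79 mg
peptone: 9.52 g/L × 1.2 L = 11.42 g
sodium molybdate dihydrate: 18.6 mg/L × 1.2 L = 22.32 mg

potassium nitrate 6.48 g; L-histidine 86.79 mg; peptone 11.42 g; sodium molybdate dihydrate 22.32 mg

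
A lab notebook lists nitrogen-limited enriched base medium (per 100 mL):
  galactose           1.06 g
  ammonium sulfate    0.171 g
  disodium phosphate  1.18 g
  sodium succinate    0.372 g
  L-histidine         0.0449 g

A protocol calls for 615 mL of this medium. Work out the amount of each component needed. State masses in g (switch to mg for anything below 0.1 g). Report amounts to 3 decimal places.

Ratio of target to recipe volume: 615 / 100 = 6.15.
galactose: 1.06 g × (615 mL / 100 mL) = 6.519 g
ammonium sulfate: 0.171 g × (615 mL / 100 mL) = 1.052 g
disodium phosphate: 1.18 g × (615 mL / 100 mL) = 7.257 g
sodium succinate: 0.372 g × (615 mL / 100 mL) = 2.288 g
L-histidine: 0.0449 g × (615 mL / 100 mL) = 0.276 g

galactose 6.519 g; ammonium sulfate 1.052 g; disodium phosphate 7.257 g; sodium succinate 2.288 g; L-histidine 0.276 g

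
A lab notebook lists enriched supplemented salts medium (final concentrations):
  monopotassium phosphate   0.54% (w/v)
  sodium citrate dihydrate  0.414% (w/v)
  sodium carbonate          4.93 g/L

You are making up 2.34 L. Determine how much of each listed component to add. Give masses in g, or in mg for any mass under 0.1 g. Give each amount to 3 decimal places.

monopotassium phosphate 12.636 g; sodium citrate dihydrate 9.688 g; sodium carbonate 11.536 g

Working volume: 2.34 L.
monopotassium phosphate: 0.54% w/v = 5.4 g/L → 5.4 × 2.34 L = 12.636 g
sodium citrate dihydrate: 0.414 g per 100 mL × 2340 mL ÷ 100 = 9.688 g
sodium carbonate: 4.93 g/L × 2.34 L = 11.536 g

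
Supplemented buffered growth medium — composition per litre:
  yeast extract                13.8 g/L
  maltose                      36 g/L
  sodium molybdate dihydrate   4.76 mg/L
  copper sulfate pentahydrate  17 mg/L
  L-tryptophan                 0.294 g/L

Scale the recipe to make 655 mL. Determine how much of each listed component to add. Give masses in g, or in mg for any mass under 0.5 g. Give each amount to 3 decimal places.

Working volume: 655 mL = 0.655 L.
yeast extract: 13.8 g/L × 0.655 L = 9.039 g
maltose: 36 g/L × 0.655 L = 23.580 g
sodium molybdate dihydrate: 4.76 mg/L × 0.655 L = 3.118 mg
copper sulfate pentahydrate: 17 mg/L × 0.655 L = 11.135 mg
L-tryptophan: 0.294 g/L × 0.655 L = 0.19257 g = 192.570 mg

yeast extract 9.039 g; maltose 23.580 g; sodium molybdate dihydrate 3.118 mg; copper sulfate pentahydrate 11.135 mg; L-tryptophan 192.570 mg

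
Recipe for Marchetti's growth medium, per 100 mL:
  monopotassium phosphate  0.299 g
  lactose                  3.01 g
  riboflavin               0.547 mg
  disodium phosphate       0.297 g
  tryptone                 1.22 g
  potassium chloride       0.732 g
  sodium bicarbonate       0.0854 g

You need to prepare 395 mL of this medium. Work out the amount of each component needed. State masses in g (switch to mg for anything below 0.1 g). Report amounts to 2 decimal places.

Scale factor = 395 mL / 100 mL = 3.95.
monopotassium phosphate: 0.299 g × (395 mL / 100 mL) = 1.18 g
lactose: 3.01 g × (395 mL / 100 mL) = 11.89 g
riboflavin: 0.547 mg × (395 mL / 100 mL) = 2.16 mg
disodium phosphate: 0.297 g × (395 mL / 100 mL) = 1.17 g
tryptone: 1.22 g × (395 mL / 100 mL) = 4.82 g
potassium chloride: 0.732 g × (395 mL / 100 mL) = 2.89 g
sodium bicarbonate: 0.0854 g × (395 mL / 100 mL) = 0.34 g

monopotassium phosphate 1.18 g; lactose 11.89 g; riboflavin 2.16 mg; disodium phosphate 1.17 g; tryptone 4.82 g; potassium chloride 2.89 g; sodium bicarbonate 0.34 g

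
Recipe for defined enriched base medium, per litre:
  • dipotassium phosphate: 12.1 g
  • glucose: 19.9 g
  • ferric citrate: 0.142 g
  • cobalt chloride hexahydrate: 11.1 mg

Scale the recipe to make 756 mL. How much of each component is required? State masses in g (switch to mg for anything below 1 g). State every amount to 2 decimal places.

Ratio of target to recipe volume: 756 / 1000 = 0.756.
dipotassium phosphate: 12.1 g × (756 mL / 1000 mL) = 9.15 g
glucose: 19.9 g × (756 mL / 1000 mL) = 15.04 g
ferric citrate: 0.142 g × (756 mL / 1000 mL) = 0.107352 g = 107.35 mg
cobalt chloride hexahydrate: 11.1 mg × (756 mL / 1000 mL) = 8.39 mg

dipotassium phosphate 9.15 g; glucose 15.04 g; ferric citrate 107.35 mg; cobalt chloride hexahydrate 8.39 mg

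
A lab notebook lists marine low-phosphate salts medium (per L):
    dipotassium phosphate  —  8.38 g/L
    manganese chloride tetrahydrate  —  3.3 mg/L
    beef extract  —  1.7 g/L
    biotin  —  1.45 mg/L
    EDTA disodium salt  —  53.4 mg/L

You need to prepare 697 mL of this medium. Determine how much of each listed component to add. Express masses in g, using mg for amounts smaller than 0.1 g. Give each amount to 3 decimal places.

Working volume: 697 mL = 0.697 L.
dipotassium phosphate: 8.38 g/L × 0.697 L = 5.841 g
manganese chloride tetrahydrate: 3.3 mg/L × 0.697 L = 2.300 mg
beef extract: 1.7 g/L × 0.697 L = 1.185 g
biotin: 1.45 mg/L × 0.697 L = 1.011 mg
EDTA disodium salt: 53.4 mg/L × 0.697 L = 37.220 mg

dipotassium phosphate 5.841 g; manganese chloride tetrahydrate 2.300 mg; beef extract 1.185 g; biotin 1.011 mg; EDTA disodium salt 37.220 mg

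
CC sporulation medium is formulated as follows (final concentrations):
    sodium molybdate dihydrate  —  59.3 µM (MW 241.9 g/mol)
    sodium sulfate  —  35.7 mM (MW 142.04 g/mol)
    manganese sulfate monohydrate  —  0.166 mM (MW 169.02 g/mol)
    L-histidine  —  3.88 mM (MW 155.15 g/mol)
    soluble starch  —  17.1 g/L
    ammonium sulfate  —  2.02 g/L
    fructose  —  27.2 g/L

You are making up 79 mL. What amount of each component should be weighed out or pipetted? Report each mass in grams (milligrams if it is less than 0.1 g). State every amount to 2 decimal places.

sodium molybdate dihydrate 1.13 mg; sodium sulfate 0.40 g; manganese sulfate monohydrate 2.22 mg; L-histidine 47.56 mg; soluble starch 1.35 g; ammonium sulfate 0.16 g; fructose 2.15 g

Scale factor relative to 1 L: 0.079.
sodium molybdate dihydrate: 59.3 µmol/L × 241.9 g/mol × 0.079 L ÷ 1000 = 1.13 mg
sodium sulfate: 35.7 mmol/L × 142.04 g/mol × 0.079 L ÷ 1000 = 0.40 g
manganese sulfate monohydrate: 0.166 mmol/L × 169.02 mg/mmol × 0.079 L = 2.22 mg
L-histidine: 3.88 mmol/L × 155.15 mg/mmol × 0.079 L = 47.56 mg
soluble starch: 17.1 g/L × 0.079 L = 1.35 g
ammonium sulfate: 2.02 g/L × 0.079 L = 0.16 g
fructose: 27.2 g/L × 0.079 L = 2.15 g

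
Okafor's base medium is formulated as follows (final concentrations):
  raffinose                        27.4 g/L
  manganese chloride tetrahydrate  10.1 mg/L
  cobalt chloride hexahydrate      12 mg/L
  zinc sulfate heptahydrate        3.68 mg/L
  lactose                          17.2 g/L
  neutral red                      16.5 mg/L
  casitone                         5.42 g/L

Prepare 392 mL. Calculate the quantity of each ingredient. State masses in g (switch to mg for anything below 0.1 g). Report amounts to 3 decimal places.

Working volume: 392 mL = 0.392 L.
raffinose: 27.4 g/L × 0.392 L = 10.741 g
manganese chloride tetrahydrate: 10.1 mg/L × 0.392 L = 3.959 mg
cobalt chloride hexahydrate: 12 mg/L × 0.392 L = 4.704 mg
zinc sulfate heptahydrate: 3.68 mg/L × 0.392 L = 1.443 mg
lactose: 17.2 g/L × 0.392 L = 6.742 g
neutral red: 16.5 mg/L × 0.392 L = 6.468 mg
casitone: 5.42 g/L × 0.392 L = 2.125 g

raffinose 10.741 g; manganese chloride tetrahydrate 3.959 mg; cobalt chloride hexahydrate 4.704 mg; zinc sulfate heptahydrate 1.443 mg; lactose 6.742 g; neutral red 6.468 mg; casitone 2.125 g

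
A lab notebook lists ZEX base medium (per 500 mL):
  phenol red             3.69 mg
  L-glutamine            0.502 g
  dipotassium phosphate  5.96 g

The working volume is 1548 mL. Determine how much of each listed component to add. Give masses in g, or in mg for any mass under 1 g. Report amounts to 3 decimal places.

phenol red 11.424 mg; L-glutamine 1.554 g; dipotassium phosphate 18.452 g

Scale factor = 1548 mL / 500 mL = 3.096.
phenol red: 3.69 mg × (1548 mL / 500 mL) = 11.424 mg
L-glutamine: 0.502 g × (1548 mL / 500 mL) = 1.554 g
dipotassium phosphate: 5.96 g × (1548 mL / 500 mL) = 18.452 g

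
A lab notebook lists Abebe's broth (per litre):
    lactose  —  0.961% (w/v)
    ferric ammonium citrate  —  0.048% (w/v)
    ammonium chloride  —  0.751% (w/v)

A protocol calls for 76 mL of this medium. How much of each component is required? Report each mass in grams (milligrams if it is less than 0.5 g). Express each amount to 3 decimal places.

lactose 0.730 g; ferric ammonium citrate 36.480 mg; ammonium chloride 0.571 g

Working volume: 76 mL = 0.076 L.
lactose: 0.961 g per 100 mL × 76 mL ÷ 100 = 0.730 g
ferric ammonium citrate: 0.048 g per 100 mL × 76 mL ÷ 100 = 0.03648 g = 36.480 mg
ammonium chloride: 0.751 g per 100 mL × 76 mL ÷ 100 = 0.571 g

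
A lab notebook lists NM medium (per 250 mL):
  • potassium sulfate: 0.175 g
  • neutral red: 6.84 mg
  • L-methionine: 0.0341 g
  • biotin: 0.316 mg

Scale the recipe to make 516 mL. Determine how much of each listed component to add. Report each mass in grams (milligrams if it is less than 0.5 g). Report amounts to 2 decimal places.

Scale factor = 516 mL / 250 mL = 2.064.
potassium sulfate: 0.175 g × (516 mL / 250 mL) = 0.3612 g = 361.20 mg
neutral red: 6.84 mg × (516 mL / 250 mL) = 14.12 mg
L-methionine: 0.0341 g × (516 mL / 250 mL) = 0.0703824 g = 70.38 mg
biotin: 0.316 mg × (516 mL / 250 mL) = 0.65 mg

potassium sulfate 361.20 mg; neutral red 14.12 mg; L-methionine 70.38 mg; biotin 0.65 mg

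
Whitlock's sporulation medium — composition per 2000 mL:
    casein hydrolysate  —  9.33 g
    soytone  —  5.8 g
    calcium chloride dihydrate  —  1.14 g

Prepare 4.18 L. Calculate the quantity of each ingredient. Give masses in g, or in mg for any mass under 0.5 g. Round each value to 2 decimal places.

Ratio of target to recipe volume: 4180 / 2000 = 2.09.
casein hydrolysate: 9.33 g × (4180 mL / 2000 mL) = 19.50 g
soytone: 5.8 g × (4180 mL / 2000 mL) = 12.12 g
calcium chloride dihydrate: 1.14 g × (4180 mL / 2000 mL) = 2.38 g

casein hydrolysate 19.50 g; soytone 12.12 g; calcium chloride dihydrate 2.38 g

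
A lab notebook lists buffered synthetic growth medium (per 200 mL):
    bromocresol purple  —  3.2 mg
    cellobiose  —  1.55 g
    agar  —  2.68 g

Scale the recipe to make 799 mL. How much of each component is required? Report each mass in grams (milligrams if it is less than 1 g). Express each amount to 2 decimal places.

bromocresol purple 12.78 mg; cellobiose 6.19 g; agar 10.71 g

Ratio of target to recipe volume: 799 / 200 = 3.995.
bromocresol purple: 3.2 mg × (799 mL / 200 mL) = 12.78 mg
cellobiose: 1.55 g × (799 mL / 200 mL) = 6.19 g
agar: 2.68 g × (799 mL / 200 mL) = 10.71 g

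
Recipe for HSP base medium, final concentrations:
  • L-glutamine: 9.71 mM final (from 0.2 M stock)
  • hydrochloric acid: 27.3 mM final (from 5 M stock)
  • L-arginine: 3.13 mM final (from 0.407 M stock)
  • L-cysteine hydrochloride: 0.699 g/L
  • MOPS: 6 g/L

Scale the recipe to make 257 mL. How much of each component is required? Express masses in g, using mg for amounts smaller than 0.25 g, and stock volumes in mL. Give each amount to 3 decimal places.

L-glutamine 12.477 mL; hydrochloric acid 1.403 mL; L-arginine 1.976 mL; L-cysteine hydrochloride 179.643 mg; MOPS 1.542 g

Target volume = 257 mL = 0.257 L.
L-glutamine: C1V1 = C2V2 → 9.71 mM × 257 mL ÷ 200 mM = 12.477 mL
hydrochloric acid: C1V1 = C2V2 → 27.3 mM × 257 mL ÷ 5000 mM = 1.403 mL
L-arginine: C1V1 = C2V2 → 3.13 mM × 257 mL ÷ 407 mM = 1.976 mL
L-cysteine hydrochloride: 0.699 g/L × 0.257 L = 0.179643 g = 179.643 mg
MOPS: 6 g/L × 0.257 L = 1.542 g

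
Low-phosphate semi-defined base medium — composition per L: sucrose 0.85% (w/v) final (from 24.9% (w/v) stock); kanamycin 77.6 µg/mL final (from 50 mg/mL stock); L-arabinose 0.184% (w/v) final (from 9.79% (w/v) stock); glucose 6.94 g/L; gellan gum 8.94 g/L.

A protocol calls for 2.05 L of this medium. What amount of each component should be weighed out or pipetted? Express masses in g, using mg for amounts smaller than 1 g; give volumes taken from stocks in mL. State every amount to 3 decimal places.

sucrose 69.980 mL; kanamycin 3.182 mL; L-arabinose 38.529 mL; glucose 14.227 g; gellan gum 18.327 g

Working volume: 2.05 L.
sucrose: V = C2·V2/C1 = 0.85% ÷ 24.9% × 2050 mL = 69.980 mL
kanamycin: C1V1 = C2V2 → 77.6 µg/mL × 2050 mL ÷ 50000 µg/mL = 3.182 mL
L-arabinose: V = C2·V2/C1 = 0.184% ÷ 9.79% × 2050 mL = 38.529 mL
glucose: 6.94 g/L × 2.05 L = 14.227 g
gellan gum: 8.94 g/L × 2.05 L = 18.327 g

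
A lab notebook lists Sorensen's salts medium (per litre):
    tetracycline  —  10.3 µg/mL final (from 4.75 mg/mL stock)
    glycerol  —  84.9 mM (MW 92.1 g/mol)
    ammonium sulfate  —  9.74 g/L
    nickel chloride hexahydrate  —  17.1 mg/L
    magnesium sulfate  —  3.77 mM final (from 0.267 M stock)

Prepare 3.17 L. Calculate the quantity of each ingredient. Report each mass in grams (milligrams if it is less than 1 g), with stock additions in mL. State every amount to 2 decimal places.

tetracycline 6.87 mL; glycerol 24.79 g; ammonium sulfate 30.88 g; nickel chloride hexahydrate 54.21 mg; magnesium sulfate 44.76 mL

Working volume: 3.17 L.
tetracycline: V = C2·V2/C1 = 10.3 µg/mL × 3170 mL ÷ 4750 µg/mL = 6.87 mL
glycerol: 84.9 mmol/L × 92.1 g/mol × 3.17 L ÷ 1000 = 24.79 g
ammonium sulfate: 9.74 g/L × 3.17 L = 30.88 g
nickel chloride hexahydrate: 17.1 mg/L × 3.17 L = 54.21 mg
magnesium sulfate: dilute stock: 3.77 mM × 3170 mL ÷ 267 mM = 44.76 mL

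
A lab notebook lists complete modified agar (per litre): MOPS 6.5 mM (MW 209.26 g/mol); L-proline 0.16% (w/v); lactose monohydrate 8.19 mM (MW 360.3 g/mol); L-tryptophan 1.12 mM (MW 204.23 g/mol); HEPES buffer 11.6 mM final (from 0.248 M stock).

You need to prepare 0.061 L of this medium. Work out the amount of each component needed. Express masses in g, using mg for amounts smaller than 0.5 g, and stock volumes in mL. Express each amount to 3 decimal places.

MOPS 82.972 mg; L-proline 97.600 mg; lactose monohydrate 180.002 mg; L-tryptophan 13.953 mg; HEPES buffer 2.853 mL

Scale factor relative to 1 L: 0.061.
MOPS: 6.5 mmol/L × 209.26 mg/mmol × 0.061 L = 82.972 mg
L-proline: 0.16% w/v = 1.6 g/L → 1.6 × 0.061 L = 0.0976 g = 97.600 mg
lactose monohydrate: 8.19 mmol/L × 360.3 mg/mmol × 0.061 L = 180.002 mg
L-tryptophan: 1.12 mmol/L × 204.23 mg/mmol × 0.061 L = 13.953 mg
HEPES buffer: V = C2·V2/C1 = 11.6 mM × 61 mL ÷ 248 mM = 2.853 mL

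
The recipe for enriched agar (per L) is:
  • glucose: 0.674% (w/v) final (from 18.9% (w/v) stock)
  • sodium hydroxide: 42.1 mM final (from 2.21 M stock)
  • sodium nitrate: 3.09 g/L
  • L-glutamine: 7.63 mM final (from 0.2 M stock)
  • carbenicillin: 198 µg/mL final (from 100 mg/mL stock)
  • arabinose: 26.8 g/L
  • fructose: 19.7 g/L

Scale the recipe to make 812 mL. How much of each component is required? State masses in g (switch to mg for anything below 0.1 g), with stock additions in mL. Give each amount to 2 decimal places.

glucose 28.96 mL; sodium hydroxide 15.47 mL; sodium nitrate 2.51 g; L-glutamine 30.98 mL; carbenicillin 1.61 mL; arabinose 21.76 g; fructose 16.00 g

Target volume = 812 mL = 0.812 L.
glucose: C1V1 = C2V2 → 0.674% ÷ 18.9% × 812 mL = 28.96 mL
sodium hydroxide: dilute stock: 42.1 mM × 812 mL ÷ 2210 mM = 15.47 mL
sodium nitrate: 3.09 g/L × 0.812 L = 2.51 g
L-glutamine: dilute stock: 7.63 mM × 812 mL ÷ 200 mM = 30.98 mL
carbenicillin: dilute stock: 198 µg/mL × 812 mL ÷ 100000 µg/mL = 1.61 mL
arabinose: 26.8 g/L × 0.812 L = 21.76 g
fructose: 19.7 g/L × 0.812 L = 16.00 g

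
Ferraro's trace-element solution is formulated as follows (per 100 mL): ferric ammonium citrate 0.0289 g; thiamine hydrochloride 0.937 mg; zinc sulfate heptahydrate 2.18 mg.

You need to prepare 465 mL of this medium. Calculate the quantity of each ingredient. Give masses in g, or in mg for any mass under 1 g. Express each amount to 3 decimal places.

ferric ammonium citrate 134.385 mg; thiamine hydrochloride 4.357 mg; zinc sulfate heptahydrate 10.137 mg

Ratio of target to recipe volume: 465 / 100 = 4.65.
ferric ammonium citrate: 0.0289 g × (465 mL / 100 mL) = 0.134385 g = 134.385 mg
thiamine hydrochloride: 0.937 mg × (465 mL / 100 mL) = 4.357 mg
zinc sulfate heptahydrate: 2.18 mg × (465 mL / 100 mL) = 10.137 mg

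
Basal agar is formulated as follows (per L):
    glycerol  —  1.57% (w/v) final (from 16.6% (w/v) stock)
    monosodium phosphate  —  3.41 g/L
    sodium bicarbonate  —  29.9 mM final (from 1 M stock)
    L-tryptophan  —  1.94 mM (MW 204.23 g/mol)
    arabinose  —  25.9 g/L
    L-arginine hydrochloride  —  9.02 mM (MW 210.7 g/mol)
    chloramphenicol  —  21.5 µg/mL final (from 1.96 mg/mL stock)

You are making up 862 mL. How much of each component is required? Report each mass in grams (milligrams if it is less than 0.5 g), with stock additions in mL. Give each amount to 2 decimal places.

glycerol 81.53 mL; monosodium phosphate 2.94 g; sodium bicarbonate 25.77 mL; L-tryptophan 341.53 mg; arabinose 22.33 g; L-arginine hydrochloride 1.64 g; chloramphenicol 9.46 mL

Target volume = 862 mL = 0.862 L.
glycerol: V = C2·V2/C1 = 1.57% ÷ 16.6% × 862 mL = 81.53 mL
monosodium phosphate: 3.41 g/L × 0.862 L = 2.94 g
sodium bicarbonate: dilute stock: 29.9 mM × 862 mL ÷ 1000 mM = 25.77 mL
L-tryptophan: 1.94 mmol/L × 204.23 mg/mmol × 0.862 L = 341.53 mg
arabinose: 25.9 g/L × 0.862 L = 22.33 g
L-arginine hydrochloride: 9.02 mmol/L × 210.7 g/mol × 0.862 L ÷ 1000 = 1.64 g
chloramphenicol: V = C2·V2/C1 = 21.5 µg/mL × 862 mL ÷ 1960 µg/mL = 9.46 mL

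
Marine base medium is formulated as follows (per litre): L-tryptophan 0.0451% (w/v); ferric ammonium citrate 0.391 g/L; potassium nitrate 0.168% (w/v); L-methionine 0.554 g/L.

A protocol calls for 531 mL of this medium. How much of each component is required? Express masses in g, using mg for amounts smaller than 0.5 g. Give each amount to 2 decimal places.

Working volume: 531 mL = 0.531 L.
L-tryptophan: 0.0451 g per 100 mL × 531 mL ÷ 100 = 0.239481 g = 239.48 mg
ferric ammonium citrate: 0.391 g/L × 0.531 L = 0.207621 g = 207.62 mg
potassium nitrate: 0.168 g per 100 mL × 531 mL ÷ 100 = 0.89 g
L-methionine: 0.554 g/L × 0.531 L = 0.294174 g = 294.17 mg

L-tryptophan 239.48 mg; ferric ammonium citrate 207.62 mg; potassium nitrate 0.89 g; L-methionine 294.17 mg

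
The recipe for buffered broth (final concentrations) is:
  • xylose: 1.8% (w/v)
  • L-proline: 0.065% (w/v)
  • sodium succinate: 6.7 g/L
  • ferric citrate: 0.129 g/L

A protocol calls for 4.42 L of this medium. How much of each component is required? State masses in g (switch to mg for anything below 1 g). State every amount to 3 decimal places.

Scale factor relative to 1 L: 4.42.
xylose: 1.8% w/v = 18 g/L → 18 × 4.42 L = 79.560 g
L-proline: 0.065 g per 100 mL × 4420 mL ÷ 100 = 2.873 g
sodium succinate: 6.7 g/L × 4.42 L = 29.614 g
ferric citrate: 0.129 g/L × 4.42 L = 0.57018 g = 570.180 mg

xylose 79.560 g; L-proline 2.873 g; sodium succinate 29.614 g; ferric citrate 570.180 mg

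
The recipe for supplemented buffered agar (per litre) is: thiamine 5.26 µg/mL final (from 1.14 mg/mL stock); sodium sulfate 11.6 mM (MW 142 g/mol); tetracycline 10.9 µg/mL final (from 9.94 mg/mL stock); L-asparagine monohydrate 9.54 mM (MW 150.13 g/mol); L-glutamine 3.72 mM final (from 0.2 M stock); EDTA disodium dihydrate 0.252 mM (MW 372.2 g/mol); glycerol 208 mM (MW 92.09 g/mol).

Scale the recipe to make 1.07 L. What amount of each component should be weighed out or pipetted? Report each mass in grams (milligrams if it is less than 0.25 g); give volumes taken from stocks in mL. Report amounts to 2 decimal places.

thiamine 4.94 mL; sodium sulfate 1.76 g; tetracycline 1.17 mL; L-asparagine monohydrate 1.53 g; L-glutamine 19.90 mL; EDTA disodium dihydrate 100.36 mg; glycerol 20.50 g

Scale factor relative to 1 L: 1.07.
thiamine: dilute stock: 5.26 µg/mL × 1070 mL ÷ 1140 µg/mL = 4.94 mL
sodium sulfate: 11.6 mmol/L × 142 g/mol × 1.07 L ÷ 1000 = 1.76 g
tetracycline: V = C2·V2/C1 = 10.9 µg/mL × 1070 mL ÷ 9940 µg/mL = 1.17 mL
L-asparagine monohydrate: 9.54 mmol/L × 150.13 g/mol × 1.07 L ÷ 1000 = 1.53 g
L-glutamine: C1V1 = C2V2 → 3.72 mM × 1070 mL ÷ 200 mM = 19.90 mL
EDTA disodium dihydrate: 0.252 mmol/L × 372.2 mg/mmol × 1.07 L = 100.36 mg
glycerol: 208 mmol/L × 92.09 g/mol × 1.07 L ÷ 1000 = 20.50 g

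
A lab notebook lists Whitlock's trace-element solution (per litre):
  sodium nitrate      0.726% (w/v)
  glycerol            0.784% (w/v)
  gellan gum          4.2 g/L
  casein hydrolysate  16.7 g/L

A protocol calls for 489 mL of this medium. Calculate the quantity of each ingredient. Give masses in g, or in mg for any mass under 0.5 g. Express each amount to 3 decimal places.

sodium nitrate 3.550 g; glycerol 3.834 g; gellan gum 2.054 g; casein hydrolysate 8.166 g

Working volume: 489 mL = 0.489 L.
sodium nitrate: 0.726 g per 100 mL × 489 mL ÷ 100 = 3.550 g
glycerol: 0.784% w/v = 7.84 g/L → 7.84 × 0.489 L = 3.834 g
gellan gum: 4.2 g/L × 0.489 L = 2.054 g
casein hydrolysate: 16.7 g/L × 0.489 L = 8.166 g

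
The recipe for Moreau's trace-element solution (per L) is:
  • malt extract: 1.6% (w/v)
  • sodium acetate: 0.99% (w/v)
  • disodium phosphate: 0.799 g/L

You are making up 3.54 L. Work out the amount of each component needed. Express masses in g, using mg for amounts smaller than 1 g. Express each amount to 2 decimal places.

Scale factor relative to 1 L: 3.54.
malt extract: 1.6 g per 100 mL × 3540 mL ÷ 100 = 56.64 g
sodium acetate: 0.99% w/v = 9.9 g/L → 9.9 × 3.54 L = 35.05 g
disodium phosphate: 0.799 g/L × 3.54 L = 2.83 g

malt extract 56.64 g; sodium acetate 35.05 g; disodium phosphate 2.83 g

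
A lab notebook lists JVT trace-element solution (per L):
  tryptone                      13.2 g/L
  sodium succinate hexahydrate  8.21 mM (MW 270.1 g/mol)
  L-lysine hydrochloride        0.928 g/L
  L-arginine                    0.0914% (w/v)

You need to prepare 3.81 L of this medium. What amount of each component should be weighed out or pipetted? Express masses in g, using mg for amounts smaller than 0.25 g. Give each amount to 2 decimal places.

Working volume: 3.81 L.
tryptone: 13.2 g/L × 3.81 L = 50.29 g
sodium succinate hexahydrate: 8.21 mmol/L × 270.1 g/mol × 3.81 L ÷ 1000 = 8.45 g
L-lysine hydrochloride: 0.928 g/L × 3.81 L = 3.54 g
L-arginine: 0.0914% w/v = 0.914 g/L → 0.914 × 3.81 L = 3.48 g

tryptone 50.29 g; sodium succinate hexahydrate 8.45 g; L-lysine hydrochloride 3.54 g; L-arginine 3.48 g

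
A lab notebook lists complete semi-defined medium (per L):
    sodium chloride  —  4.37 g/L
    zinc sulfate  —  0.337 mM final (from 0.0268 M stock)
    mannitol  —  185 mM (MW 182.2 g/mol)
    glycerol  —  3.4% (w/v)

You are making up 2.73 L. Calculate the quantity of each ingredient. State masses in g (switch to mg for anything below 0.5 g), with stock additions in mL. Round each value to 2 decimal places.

sodium chloride 11.93 g; zinc sulfate 34.33 mL; mannitol 92.02 g; glycerol 92.82 g

Working volume: 2.73 L.
sodium chloride: 4.37 g/L × 2.73 L = 11.93 g
zinc sulfate: C1V1 = C2V2 → 0.337 mM × 2730 mL ÷ 26.8 mM = 34.33 mL
mannitol: 185 mmol/L × 182.2 g/mol × 2.73 L ÷ 1000 = 92.02 g
glycerol: 3.4% w/v = 34 g/L → 34 × 2.73 L = 92.82 g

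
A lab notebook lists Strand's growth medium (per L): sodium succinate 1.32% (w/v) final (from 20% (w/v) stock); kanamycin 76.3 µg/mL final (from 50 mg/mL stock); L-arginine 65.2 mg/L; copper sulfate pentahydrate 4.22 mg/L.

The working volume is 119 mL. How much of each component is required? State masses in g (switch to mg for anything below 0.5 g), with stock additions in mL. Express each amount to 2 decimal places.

Working volume: 119 mL = 0.119 L.
sodium succinate: C1V1 = C2V2 → 1.32% ÷ 20% × 119 mL = 7.85 mL
kanamycin: V = C2·V2/C1 = 76.3 µg/mL × 119 mL ÷ 50000 µg/mL = 0.18 mL
L-arginine: 65.2 mg/L × 0.119 L = 7.76 mg
copper sulfate pentahydrate: 4.22 mg/L × 0.119 L = 0.50 mg

sodium succinate 7.85 mL; kanamycin 0.18 mL; L-arginine 7.76 mg; copper sulfate pentahydrate 0.50 mg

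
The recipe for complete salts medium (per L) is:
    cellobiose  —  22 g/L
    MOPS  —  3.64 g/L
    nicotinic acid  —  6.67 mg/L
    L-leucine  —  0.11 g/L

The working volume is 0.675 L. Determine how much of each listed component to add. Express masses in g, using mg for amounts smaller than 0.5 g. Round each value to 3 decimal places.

Working volume: 0.675 L.
cellobiose: 22 g/L × 0.675 L = 14.850 g
MOPS: 3.64 g/L × 0.675 L = 2.457 g
nicotinic acid: 6.67 mg/L × 0.675 L = 4.502 mg
L-leucine: 0.11 g/L × 0.675 L = 0.07425 g = 74.250 mg

cellobiose 14.850 g; MOPS 2.457 g; nicotinic acid 4.502 mg; L-leucine 74.250 mg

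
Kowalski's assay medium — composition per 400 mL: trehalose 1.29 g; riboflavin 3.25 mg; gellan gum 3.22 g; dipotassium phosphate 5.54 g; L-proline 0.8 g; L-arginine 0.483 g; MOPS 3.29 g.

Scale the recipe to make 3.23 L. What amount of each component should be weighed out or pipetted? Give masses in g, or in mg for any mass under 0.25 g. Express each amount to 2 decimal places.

Scale factor = 3230 mL / 400 mL = 8.075.
trehalose: 1.29 g × (3230 mL / 400 mL) = 10.42 g
riboflavin: 3.25 mg × (3230 mL / 400 mL) = 26.24 mg
gellan gum: 3.22 g × (3230 mL / 400 mL) = 26.00 g
dipotassium phosphate: 5.54 g × (3230 mL / 400 mL) = 44.74 g
L-proline: 0.8 g × (3230 mL / 400 mL) = 6.46 g
L-arginine: 0.483 g × (3230 mL / 400 mL) = 3.90 g
MOPS: 3.29 g × (3230 mL / 400 mL) = 26.57 g

trehalose 10.42 g; riboflavin 26.24 mg; gellan gum 26.00 g; dipotassium phosphate 44.74 g; L-proline 6.46 g; L-arginine 3.90 g; MOPS 26.57 g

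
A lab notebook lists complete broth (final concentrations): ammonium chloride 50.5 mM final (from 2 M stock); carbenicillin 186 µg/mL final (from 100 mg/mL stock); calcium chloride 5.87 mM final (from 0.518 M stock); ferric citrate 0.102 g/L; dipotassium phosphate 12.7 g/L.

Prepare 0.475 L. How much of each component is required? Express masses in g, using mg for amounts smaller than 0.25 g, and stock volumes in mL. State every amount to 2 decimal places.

Scale factor relative to 1 L: 0.475.
ammonium chloride: C1V1 = C2V2 → 50.5 mM × 475 mL ÷ 2000 mM = 11.99 mL
carbenicillin: dilute stock: 186 µg/mL × 475 mL ÷ 100000 µg/mL = 0.88 mL
calcium chloride: dilute stock: 5.87 mM × 475 mL ÷ 518 mM = 5.38 mL
ferric citrate: 0.102 g/L × 0.475 L = 0.04845 g = 48.45 mg
dipotassium phosphate: 12.7 g/L × 0.475 L = 6.03 g

ammonium chloride 11.99 mL; carbenicillin 0.88 mL; calcium chloride 5.38 mL; ferric citrate 48.45 mg; dipotassium phosphate 6.03 g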